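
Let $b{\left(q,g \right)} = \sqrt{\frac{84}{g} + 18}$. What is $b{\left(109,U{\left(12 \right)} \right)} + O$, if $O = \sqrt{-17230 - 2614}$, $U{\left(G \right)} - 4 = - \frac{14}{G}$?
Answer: $\frac{9 \sqrt{170}}{17} + 22 i \sqrt{41} \approx 6.9027 + 140.87 i$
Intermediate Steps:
$U{\left(G \right)} = 4 - \frac{14}{G}$
$b{\left(q,g \right)} = \sqrt{18 + \frac{84}{g}}$
$O = 22 i \sqrt{41}$ ($O = \sqrt{-19844} = 22 i \sqrt{41} \approx 140.87 i$)
$b{\left(109,U{\left(12 \right)} \right)} + O = \sqrt{18 + \frac{84}{4 - \frac{14}{12}}} + 22 i \sqrt{41} = \sqrt{18 + \frac{84}{4 - \frac{7}{6}}} + 22 i \sqrt{41} = \sqrt{18 + \frac{84}{\frac{17}{6}}} + 22 i \sqrt{41} = \sqrt{18 + 84 \cdot \frac{6}{17}} + 22 i \sqrt{41} = \sqrt{18 + \frac{504}{17}} + 22 i \sqrt{41} = \sqrt{\frac{810}{17}} + 22 i \sqrt{41} = \frac{9 \sqrt{170}}{17} + 22 i \sqrt{41}$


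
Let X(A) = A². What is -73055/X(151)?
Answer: -73055/22801 ≈ -3.2040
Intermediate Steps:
-73055/X(151) = -73055/(151²) = -73055/22801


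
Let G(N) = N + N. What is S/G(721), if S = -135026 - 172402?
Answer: -153714/721 ≈ -213.20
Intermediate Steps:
S = -307428
G(N) = 2*N
S/G(721) = -307428/(2*721) = -307428/1442 = -307428*1/1442 = -153714/721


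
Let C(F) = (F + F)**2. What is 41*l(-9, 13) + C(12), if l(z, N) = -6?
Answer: 330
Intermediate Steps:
C(F) = 4*F**2 (C(F) = (2*F)**2 = 4*F**2)
41*l(-9, 13) + C(12) = 41*(-6) + 4*12**2 = -246 + 4*144 = -246 + 576 = 330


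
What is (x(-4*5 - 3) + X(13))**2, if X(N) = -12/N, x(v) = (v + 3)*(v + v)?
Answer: 142754704/169 ≈ 8.4470e+5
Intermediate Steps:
x(v) = 2*v*(3 + v) (x(v) = (3 + v)*(2*v) = 2*v*(3 + v))
(x(-4*5 - 3) + X(13))**2 = (2*(-4*5 - 3)*(3 + (-4*5 - 3)) - 12/13)**2 = (2*(-20 - 3)*(3 + (-20 - 3)) - 12*1/13)**2 = (2*(-23)*(3 - 23) - 12/13)**2 = (2*(-23)*(-20) - 12/13)**2 = (920 - 12/13)**2 = (11948/13)**2 = 142754704/169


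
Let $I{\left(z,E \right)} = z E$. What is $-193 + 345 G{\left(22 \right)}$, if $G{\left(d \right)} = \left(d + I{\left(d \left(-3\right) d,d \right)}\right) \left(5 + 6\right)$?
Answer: $-121144183$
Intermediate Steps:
$I{\left(z,E \right)} = E z$
$G{\left(d \right)} = - 33 d^{3} + 11 d$ ($G{\left(d \right)} = \left(d + d d \left(-3\right) d\right) \left(5 + 6\right) = \left(d + d - 3 d d\right) 11 = \left(d + d \left(- 3 d^{2}\right)\right) 11 = \left(d - 3 d^{3}\right) 11 = - 33 d^{3} + 11 d$)
$-193 + 345 G{\left(22 \right)} = -193 + 345 \left(- 33 \cdot 22^{3} + 11 \cdot 22\right) = -193 + 345 \left(\left(-33\right) 10648 + 242\right) = -193 + 345 \left(-351384 + 242\right) = -193 + 345 \left(-351142\right) = -193 - 121143990 = -121144183$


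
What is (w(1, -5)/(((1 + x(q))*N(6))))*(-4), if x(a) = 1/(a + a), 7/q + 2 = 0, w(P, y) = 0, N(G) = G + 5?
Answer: 0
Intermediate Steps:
N(G) = 5 + G
q = -7/2 (q = 7/(-2 + 0) = 7/(-2) = 7*(-½) = -7/2 ≈ -3.5000)
x(a) = 1/(2*a)
(w(1, -5)/(((1 + x(q))*N(6))))*(-4) = (0/(((1 + 1/(2*(-7/2)))*(5 + 6))))*(-4) = (0/(((1 + (½)*(-2/7))*11)))*(-4) = (0/(((1 - ⅐)*11)))*(-4) = (0/(((6/7)*11)))*(-4) = (0/(66/7))*(-4) = (0*(7/66))*(-4) = 0*(-4) = 0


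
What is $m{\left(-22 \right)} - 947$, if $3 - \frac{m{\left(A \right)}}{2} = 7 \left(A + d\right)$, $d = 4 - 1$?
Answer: $-675$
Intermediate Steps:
$d = 3$ ($d = 4 - 1 = 3$)
$m{\left(A \right)} = -36 - 14 A$ ($m{\left(A \right)} = 6 - 2 \cdot 7 \left(A + 3\right) = 6 - 2 \cdot 7 \left(3 + A\right) = 6 - 2 \left(21 + 7 A\right) = 6 - \left(42 + 14 A\right) = -36 - 14 A$)
$m{\left(-22 \right)} - 947 = \left(-36 - -308\right) - 947 = \left(-36 + 308\right) - 947 = 272 - 947 = -675$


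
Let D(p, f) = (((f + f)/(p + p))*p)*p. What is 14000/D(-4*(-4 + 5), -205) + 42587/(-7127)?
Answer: 3242833/292207 ≈ 11.098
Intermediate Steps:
D(p, f) = f*p (D(p, f) = (((2*f)/((2*p)))*p)*p = (((2*f)*(1/(2*p)))*p)*p = ((f/p)*p)*p = f*p)
14000/D(-4*(-4 + 5), -205) + 42587/(-7127) = 14000/((-(-820)*(-4 + 5))) + 42587/(-7127) = 14000/((-(-820))) + 42587*(-1/7127) = 14000/((-205*(-4))) - 42587/7127 = 14000/820 - 42587/7127 = 14000*(1/820) - 42587/7127 = 700/41 - 42587/7127 = 3242833/292207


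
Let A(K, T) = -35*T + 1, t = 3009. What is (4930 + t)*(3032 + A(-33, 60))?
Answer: 7407087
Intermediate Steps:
A(K, T) = 1 - 35*T
(4930 + t)*(3032 + A(-33, 60)) = (4930 + 3009)*(3032 + (1 - 35*60)) = 7939*(3032 + (1 - 2100)) = 7939*(3032 - 2099) = 7939*933 = 7407087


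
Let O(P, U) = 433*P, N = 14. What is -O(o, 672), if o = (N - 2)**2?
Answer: -62352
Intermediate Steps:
o = 144 (o = (14 - 2)**2 = 12**2 = 144)
-O(o, 672) = -433*144 = -1*62352 = -62352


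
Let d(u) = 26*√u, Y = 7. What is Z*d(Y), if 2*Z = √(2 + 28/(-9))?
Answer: 13*I*√70/3 ≈ 36.255*I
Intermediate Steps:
Z = I*√10/6 (Z = √(2 + 28/(-9))/2 = √(2 + 28*(-⅑))/2 = √(2 - 28/9)/2 = √(-10/9)/2 = (I*√10/3)/2 = I*√10/6 ≈ 0.52705*I)
Z*d(Y) = (I*√10/6)*(26*√7) = 13*I*√70/3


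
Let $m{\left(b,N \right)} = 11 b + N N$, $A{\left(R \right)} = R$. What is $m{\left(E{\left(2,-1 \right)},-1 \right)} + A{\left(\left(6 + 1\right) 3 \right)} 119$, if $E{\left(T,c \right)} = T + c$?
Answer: $2511$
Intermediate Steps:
$m{\left(b,N \right)} = N^{2} + 11 b$ ($m{\left(b,N \right)} = 11 b + N^{2} = N^{2} + 11 b$)
$m{\left(E{\left(2,-1 \right)},-1 \right)} + A{\left(\left(6 + 1\right) 3 \right)} 119 = \left(\left(-1\right)^{2} + 11 \left(2 - 1\right)\right) + \left(6 + 1\right) 3 \cdot 119 = \left(1 + 11 \cdot 1\right) + 7 \cdot 3 \cdot 119 = \left(1 + 11\right) + 21 \cdot 119 = 12 + 2499 = 2511$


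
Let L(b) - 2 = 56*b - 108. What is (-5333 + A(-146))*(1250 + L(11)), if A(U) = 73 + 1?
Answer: -9255840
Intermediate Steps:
A(U) = 74
L(b) = -106 + 56*b (L(b) = 2 + (56*b - 108) = 2 + (-108 + 56*b) = -106 + 56*b)
(-5333 + A(-146))*(1250 + L(11)) = (-5333 + 74)*(1250 + (-106 + 56*11)) = -5259*(1250 + (-106 + 616)) = -5259*(1250 + 510) = -5259*1760 = -9255840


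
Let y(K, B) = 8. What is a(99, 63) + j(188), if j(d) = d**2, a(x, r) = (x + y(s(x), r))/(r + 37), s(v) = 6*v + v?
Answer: 3534507/100 ≈ 35345.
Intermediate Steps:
s(v) = 7*v
a(x, r) = (8 + x)/(37 + r) (a(x, r) = (x + 8)/(r + 37) = (8 + x)/(37 + r))
a(99, 63) + j(188) = (8 + 99)/(37 + 63) + 188**2 = 107/100 + 35344 = 3534507/100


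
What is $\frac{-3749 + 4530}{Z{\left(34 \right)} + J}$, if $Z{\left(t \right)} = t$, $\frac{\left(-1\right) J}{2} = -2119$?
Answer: $\frac{781}{4272} \approx 0.18282$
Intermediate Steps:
$J = 4238$ ($J = \left(-2\right) \left(-2119\right) = 4238$)
$\frac{-3749 + 4530}{Z{\left(34 \right)} + J} = \frac{-3749 + 4530}{34 + 4238} = \frac{781}{4272}$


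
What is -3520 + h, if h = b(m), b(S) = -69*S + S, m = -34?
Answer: -1208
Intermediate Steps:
b(S) = -68*S
h = 2312 (h = -68*(-34) = 2312)
-3520 + h = -3520 + 2312 = -1208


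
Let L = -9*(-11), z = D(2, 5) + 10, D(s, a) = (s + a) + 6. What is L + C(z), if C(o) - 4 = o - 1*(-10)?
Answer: 136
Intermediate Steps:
D(s, a) = 6 + a + s (D(s, a) = (a + s) + 6 = 6 + a + s)
z = 23 (z = (6 + 5 + 2) + 10 = 13 + 10 = 23)
C(o) = 14 + o (C(o) = 4 + (o - 1*(-10)) = 4 + (o + 10) = 4 + (10 + o) = 14 + o)
L = 99 (L = -1*(-99) = 99)
L + C(z) = 99 + (14 + 23) = 99 + 37 = 136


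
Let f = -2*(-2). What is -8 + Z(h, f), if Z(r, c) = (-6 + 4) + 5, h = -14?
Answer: -5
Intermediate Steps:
f = 4
Z(r, c) = 3 (Z(r, c) = -2 + 5 = 3)
-8 + Z(h, f) = -8 + 3 = -5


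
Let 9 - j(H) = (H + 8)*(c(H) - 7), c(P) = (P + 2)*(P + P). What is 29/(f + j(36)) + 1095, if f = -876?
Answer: 132432556/120943 ≈ 1095.0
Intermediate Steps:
c(P) = 2*P*(2 + P) (c(P) = (2 + P)*(2*P) = 2*P*(2 + P))
j(H) = 9 - (-7 + 2*H*(2 + H))*(8 + H) (j(H) = 9 - (H + 8)*(2*H*(2 + H) - 7) = 9 - (8 + H)*(-7 + 2*H*(2 + H)) = 9 - (-7 + 2*H*(2 + H))*(8 + H))
29/(f + j(36)) + 1095 = 29/(-876 + (65 - 25*36 - 20*36² - 2*36³)) + 1095 = 29/(-876 + (65 - 900 - 20*1296 - 2*46656)) + 1095 = 29/(-876 + (65 - 900 - 25920 - 93312)) + 1095 = 29/(-876 - 120067) + 1095 = 29/(-120943) + 1095 = 29*(-1/120943) + 1095 = -29/120943 + 1095 = 132432556/120943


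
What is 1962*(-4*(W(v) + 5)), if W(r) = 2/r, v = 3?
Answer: -44472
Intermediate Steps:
1962*(-4*(W(v) + 5)) = 1962*(-4*(2/3 + 5)) = 1962*(-4*17/3) = 1962*(-68/3) = -44472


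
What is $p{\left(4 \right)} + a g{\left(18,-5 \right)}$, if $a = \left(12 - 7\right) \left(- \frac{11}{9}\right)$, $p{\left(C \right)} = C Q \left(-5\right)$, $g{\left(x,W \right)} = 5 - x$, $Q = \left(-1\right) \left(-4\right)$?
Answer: $- \frac{5}{9} \approx -0.55556$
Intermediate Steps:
$Q = 4$
$p{\left(C \right)} = - 20 C$ ($p{\left(C \right)} = C 4 \left(-5\right) = 4 C \left(-5\right) = - 20 C$)
$a = - \frac{55}{9}$ ($a = 5 \left(\left(-11\right) \frac{1}{9}\right) = 5 \left(- \frac{11}{9}\right) = - \frac{55}{9} \approx -6.1111$)
$p{\left(4 \right)} + a g{\left(18,-5 \right)} = \left(-20\right) 4 - \frac{55 \left(5 - 18\right)}{9} = -80 - \frac{55 \left(5 - 18\right)}{9} = -80 - - \frac{715}{9} = -80 + \frac{715}{9} = - \frac{5}{9}$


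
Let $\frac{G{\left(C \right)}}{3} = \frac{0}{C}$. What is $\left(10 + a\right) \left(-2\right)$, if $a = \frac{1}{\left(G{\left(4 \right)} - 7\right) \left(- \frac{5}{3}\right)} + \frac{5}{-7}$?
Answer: $- \frac{656}{35} \approx -18.743$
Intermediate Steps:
$G{\left(C \right)} = 0$ ($G{\left(C \right)} = 3 \frac{0}{C} = 3 \cdot 0 = 0$)
$a = - \frac{22}{35}$ ($a = \frac{1}{\left(0 - 7\right) \left(- \frac{5}{3}\right)} + \frac{5}{-7} = \frac{1}{\left(-7\right) \left(\left(-5\right) \frac{1}{3}\right)} + 5 \left(- \frac{1}{7}\right) = - \frac{1}{7 \left(- \frac{5}{3}\right)} - \frac{5}{7} = \left(- \frac{1}{7}\right) \left(- \frac{3}{5}\right) - \frac{5}{7} = \frac{3}{35} - \frac{5}{7} = - \frac{22}{35} \approx -0.62857$)
$\left(10 + a\right) \left(-2\right) = \left(10 - \frac{22}{35}\right) \left(-2\right) = \frac{328}{35} \left(-2\right) = - \frac{656}{35}$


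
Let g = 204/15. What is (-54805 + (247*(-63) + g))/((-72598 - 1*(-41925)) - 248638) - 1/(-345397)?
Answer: 121498936069/482365907335 ≈ 0.25188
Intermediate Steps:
g = 68/5 (g = 204*(1/15) = 68/5 ≈ 13.600)
(-54805 + (247*(-63) + g))/((-72598 - 1*(-41925)) - 248638) - 1/(-345397) = (-54805 + (247*(-63) + 68/5))/((-72598 - 1*(-41925)) - 248638) - 1/(-345397) = (-54805 + (-15561 + 68/5))/((-72598 + 41925) - 248638) - 1*(-1/345397) = (-54805 - 77737/5)/(-30673 - 248638) + 1/345397 = -351762/5/(-279311) + 1/345397 = -351762/5*(-1/279311) + 1/345397 = 351762/1396555 + 1/345397 = 121498936069/482365907335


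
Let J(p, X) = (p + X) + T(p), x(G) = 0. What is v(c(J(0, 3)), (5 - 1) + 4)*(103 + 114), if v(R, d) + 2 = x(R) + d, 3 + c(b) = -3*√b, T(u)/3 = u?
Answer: 1302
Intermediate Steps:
T(u) = 3*u
J(p, X) = X + 4*p (J(p, X) = (p + X) + 3*p = (X + p) + 3*p = X + 4*p)
c(b) = -3 - 3*√b
v(R, d) = -2 + d (v(R, d) = -2 + (0 + d) = -2 + d)
v(c(J(0, 3)), (5 - 1) + 4)*(103 + 114) = (-2 + ((5 - 1) + 4))*(103 + 114) = (-2 + (4 + 4))*217 = (-2 + 8)*217 = 6*217 = 1302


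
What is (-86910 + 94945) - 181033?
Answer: -172998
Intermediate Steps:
(-86910 + 94945) - 181033 = 8035 - 181033 = -172998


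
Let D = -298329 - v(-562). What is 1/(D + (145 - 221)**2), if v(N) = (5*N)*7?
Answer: -1/272883 ≈ -3.6646e-6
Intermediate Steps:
v(N) = 35*N
D = -278659 (D = -298329 - 35*(-562) = -298329 - 1*(-19670) = -298329 + 19670 = -278659)
1/(D + (145 - 221)**2) = 1/(-278659 + (145 - 221)**2) = 1/(-278659 + (-76)**2) = 1/(-278659 + 5776) = 1/(-272883) = -1/272883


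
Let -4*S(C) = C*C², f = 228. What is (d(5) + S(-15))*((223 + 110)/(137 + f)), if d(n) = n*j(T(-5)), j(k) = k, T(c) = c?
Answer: 218115/292 ≈ 746.97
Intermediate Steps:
S(C) = -C³/4 (S(C) = -C*C²/4 = -C³/4)
d(n) = -5*n (d(n) = n*(-5) = -5*n)
(d(5) + S(-15))*((223 + 110)/(137 + f)) = (-5*5 - ¼*(-15)³)*((223 + 110)/(137 + 228)) = (-25 - ¼*(-3375))*(333/365) = (-25 + 3375/4)*(333*(1/365)) = (3275/4)*(333/365) = 218115/292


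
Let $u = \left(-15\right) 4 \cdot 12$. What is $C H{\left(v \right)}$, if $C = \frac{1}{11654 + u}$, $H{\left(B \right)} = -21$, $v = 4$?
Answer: $- \frac{3}{1562} \approx -0.0019206$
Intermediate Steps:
$u = -720$ ($u = \left(-60\right) 12 = -720$)
$C = \frac{1}{10934}$ ($C = \frac{1}{11654 - 720} = \frac{1}{10934} \approx 9.1458 \cdot 10^{-5}$)
$C H{\left(v \right)} = \frac{1}{10934} \left(-21\right) = - \frac{3}{1562}$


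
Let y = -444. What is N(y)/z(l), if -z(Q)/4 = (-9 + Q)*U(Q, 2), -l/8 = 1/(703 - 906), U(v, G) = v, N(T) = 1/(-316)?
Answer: -41209/18393728 ≈ -0.0022404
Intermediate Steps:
N(T) = -1/316
l = 8/203 (l = -8/(703 - 906) = -8/(-203) = -8*(-1/203) = 8/203 ≈ 0.039409)
z(Q) = -4*Q*(-9 + Q) (z(Q) = -4*(-9 + Q)*Q = -4*Q*(-9 + Q))
N(y)/z(l) = -203/(32*(9 - 1*8/203))/316 = -203/(32*(9 - 8/203))/316 = -1/(316*(4*(8/203)*(1819/203))) = -1/(316*58208/41209) = -1/316*41209/58208 = -41209/18393728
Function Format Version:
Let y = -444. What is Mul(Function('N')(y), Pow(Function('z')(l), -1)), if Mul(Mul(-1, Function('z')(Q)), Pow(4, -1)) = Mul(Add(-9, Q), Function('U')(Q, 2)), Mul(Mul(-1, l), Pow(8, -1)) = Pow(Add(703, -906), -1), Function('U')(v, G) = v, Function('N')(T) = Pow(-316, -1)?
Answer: Rational(-41209, 18393728) ≈ -0.0022404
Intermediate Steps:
Function('N')(T) = Rational(-1, 316)
l = Rational(8, 203) (l = Mul(-8, Pow(Add(703, -906), -1)) = Mul(-8, Pow(-203, -1)) = Mul(-8, Rational(-1, 203)) = Rational(8, 203) ≈ 0.039409)
Function('z')(Q) = Mul(-4, Q, Add(-9, Q)) (Function('z')(Q) = Mul(-4, Mul(Add(-9, Q), Q)) = Mul(-4, Mul(Q, Add(-9, Q))) = Mul(-4, Q, Add(-9, Q)))
Mul(Function('N')(y), Pow(Function('z')(l), -1)) = Mul(Rational(-1, 316), Pow(Mul(4, Rational(8, 203), Add(9, Mul(-1, Rational(8, 203)))), -1)) = Mul(Rational(-1, 316), Pow(Mul(4, Rational(8, 203), Add(9, Rational(-8, 203))), -1)) = Mul(Rational(-1, 316), Pow(Mul(4, Rational(8, 203), Rational(1819, 203)), -1)) = Mul(Rational(-1, 316), Pow(Rational(58208, 41209), -1)) = Mul(Rational(-1, 316), Rational(41209, 58208)) = Rational(-41209, 18393728)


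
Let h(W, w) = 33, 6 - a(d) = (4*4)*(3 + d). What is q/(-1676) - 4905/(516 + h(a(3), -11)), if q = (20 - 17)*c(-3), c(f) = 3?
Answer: -913969/102236 ≈ -8.9398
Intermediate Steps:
a(d) = -42 - 16*d (a(d) = 6 - 4*4*(3 + d) = 6 - 16*(3 + d) = 6 - (48 + 16*d) = 6 + (-48 - 16*d) = -42 - 16*d)
q = 9 (q = (20 - 17)*3 = 3*3 = 9)
q/(-1676) - 4905/(516 + h(a(3), -11)) = 9/(-1676) - 4905/(516 + 33) = 9*(-1/1676) - 4905/549 = -9/1676 - 4905*1/549 = -9/1676 - 545/61 = -913969/102236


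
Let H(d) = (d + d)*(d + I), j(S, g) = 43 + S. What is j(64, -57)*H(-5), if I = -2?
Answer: 7490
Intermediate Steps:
H(d) = 2*d*(-2 + d) (H(d) = (d + d)*(d - 2) = (2*d)*(-2 + d) = 2*d*(-2 + d))
j(64, -57)*H(-5) = (43 + 64)*(2*(-5)*(-2 - 5)) = 107*(2*(-5)*(-7)) = 107*70 = 7490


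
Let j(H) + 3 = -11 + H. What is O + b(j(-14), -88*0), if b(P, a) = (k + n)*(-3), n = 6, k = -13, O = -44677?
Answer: -44656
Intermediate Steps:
j(H) = -14 + H (j(H) = -3 + (-11 + H) = -14 + H)
b(P, a) = 21 (b(P, a) = (-13 + 6)*(-3) = -7*(-3) = 21)
O + b(j(-14), -88*0) = -44677 + 21 = -44656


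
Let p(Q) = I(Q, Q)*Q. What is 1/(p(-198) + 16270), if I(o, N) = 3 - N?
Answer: -1/23528 ≈ -4.2503e-5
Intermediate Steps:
p(Q) = Q*(3 - Q) (p(Q) = (3 - Q)*Q = Q*(3 - Q))
1/(p(-198) + 16270) = 1/(-198*(3 - 1*(-198)) + 16270) = 1/(-198*(3 + 198) + 16270) = 1/(-198*201 + 16270) = 1/(-39798 + 16270) = 1/(-23528) = -1/23528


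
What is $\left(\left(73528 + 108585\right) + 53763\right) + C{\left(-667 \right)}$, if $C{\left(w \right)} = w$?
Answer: $235209$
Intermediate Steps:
$\left(\left(73528 + 108585\right) + 53763\right) + C{\left(-667 \right)} = \left(\left(73528 + 108585\right) + 53763\right) - 667 = \left(182113 + 53763\right) - 667 = 235876 - 667 = 235209$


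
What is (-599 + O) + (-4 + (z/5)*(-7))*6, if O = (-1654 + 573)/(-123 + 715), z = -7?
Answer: -1675437/2960 ≈ -566.03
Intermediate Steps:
O = -1081/592 ≈ -1.8260
(-599 + O) + (-4 + (z/5)*(-7))*6 = (-599 - 1081/592) + (-4 - 7/5*(-7))*6 = -355689/592 + (-4 - 7*⅕*(-7))*6 = -355689/592 + (-4 - 7/5*(-7))*6 = -355689/592 + (-4 + 49/5)*6 = -355689/592 + (29/5)*6 = -355689/592 + 174/5 = -1675437/2960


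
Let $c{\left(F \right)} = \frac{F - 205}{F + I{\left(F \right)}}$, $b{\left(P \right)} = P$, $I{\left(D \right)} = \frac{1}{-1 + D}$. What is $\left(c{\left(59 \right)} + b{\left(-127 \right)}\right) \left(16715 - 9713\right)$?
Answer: $- \frac{1034403126}{1141} \approx -9.0658 \cdot 10^{5}$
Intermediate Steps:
$c{\left(F \right)} = \frac{-205 + F}{F + \frac{1}{-1 + F}}$ ($c{\left(F \right)} = \frac{F - 205}{F + \frac{1}{-1 + F}} = \frac{-205 + F}{F + \frac{1}{-1 + F}}$)
$\left(c{\left(59 \right)} + b{\left(-127 \right)}\right) \left(16715 - 9713\right) = \left(\frac{\left(-1 + 59\right) \left(-205 + 59\right)}{1 + 59 \left(-1 + 59\right)} - 127\right) \left(16715 - 9713\right) = \left(\frac{1}{1 + 59 \cdot 58} \cdot 58 \left(-146\right) - 127\right) 7002 = \left(\frac{1}{1 + 3422} \cdot 58 \left(-146\right) - 127\right) 7002 = \left(\frac{1}{3423} \cdot 58 \left(-146\right) - 127\right) 7002 = \left(- \frac{8468}{3423} - 127\right) 7002 = \left(- \frac{443189}{3423}\right) 7002 = - \frac{1034403126}{1141}$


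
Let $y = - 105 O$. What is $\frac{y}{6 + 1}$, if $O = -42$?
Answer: $630$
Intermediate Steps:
$y = 4410$ ($y = \left(-105\right) \left(-42\right) = 4410$)
$\frac{y}{6 + 1} = \frac{4410}{6 + 1} = \frac{4410}{7} = 4410 \cdot \frac{1}{7} = 630$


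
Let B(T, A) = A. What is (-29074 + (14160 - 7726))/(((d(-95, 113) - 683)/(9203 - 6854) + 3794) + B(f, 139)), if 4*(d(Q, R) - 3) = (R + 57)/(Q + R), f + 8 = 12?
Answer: -1914528960/332565817 ≈ -5.7568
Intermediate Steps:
f = 4 (f = -8 + 12 = 4)
d(Q, R) = 3 + (57 + R)/(4*(Q + R)) (d(Q, R) = 3 + ((R + 57)/(Q + R))/4 = 3 + ((57 + R)/(Q + R))/4 = 3 + (57 + R)/(4*(Q + R)))
(-29074 + (14160 - 7726))/(((d(-95, 113) - 683)/(9203 - 6854) + 3794) + B(f, 139)) = (-29074 + (14160 - 7726))/((((57 + 12*(-95) + 13*113)/(4*(-95 + 113)) - 683)/(9203 - 6854) + 3794) + 139) = (-29074 + 6434)/((((1/4)*(57 - 1140 + 1469)/18 - 683)/2349 + 3794) + 139) = -22640/((((1/4)*(1/18)*386 - 683)*(1/2349) + 3794) + 139) = -22640/(((193/36 - 683)*(1/2349) + 3794) + 139) = -22640/((-24395/36*1/2349 + 3794) + 139) = -22640/((-24395/84564 + 3794) + 139) = -22640/(320811421/84564 + 139) = -22640/332565817/84564 = -22640*84564/332565817 = -1914528960/332565817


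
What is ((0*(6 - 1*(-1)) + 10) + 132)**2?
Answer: 20164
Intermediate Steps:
((0*(6 - 1*(-1)) + 10) + 132)**2 = ((0*(6 + 1) + 10) + 132)**2 = ((0*7 + 10) + 132)**2 = ((0 + 10) + 132)**2 = (10 + 132)**2 = 142**2 = 20164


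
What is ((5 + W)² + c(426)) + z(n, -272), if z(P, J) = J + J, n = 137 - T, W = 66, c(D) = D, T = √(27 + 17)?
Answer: 4923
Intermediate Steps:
T = 2*√11 (T = √44 = 2*√11 ≈ 6.6332)
n = 137 - 2*√11 ≈ 130.37
z(P, J) = 2*J
((5 + W)² + c(426)) + z(n, -272) = ((5 + 66)² + 426) + 2*(-272) = (71² + 426) - 544 = (5041 + 426) - 544 = 5467 - 544 = 4923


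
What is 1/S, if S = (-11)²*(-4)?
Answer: -1/484 ≈ -0.0020661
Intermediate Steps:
S = -484 (S = 121*(-4) = -484)
1/S = 1/(-484) = -1/484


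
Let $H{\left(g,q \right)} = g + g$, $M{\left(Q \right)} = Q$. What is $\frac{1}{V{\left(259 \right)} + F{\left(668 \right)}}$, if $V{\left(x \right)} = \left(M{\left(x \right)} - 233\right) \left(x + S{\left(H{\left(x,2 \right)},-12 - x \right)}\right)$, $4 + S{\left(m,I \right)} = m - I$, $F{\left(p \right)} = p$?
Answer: $\frac{1}{27812} \approx 3.5956 \cdot 10^{-5}$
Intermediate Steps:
$H{\left(g,q \right)} = 2 g$
$S{\left(m,I \right)} = -4 + m - I$ ($S{\left(m,I \right)} = -4 - \left(I - m\right) = -4 + m - I$)
$V{\left(x \right)} = \left(-233 + x\right) \left(8 + 4 x\right)$ ($V{\left(x \right)} = \left(x - 233\right) \left(x - \left(-8 - 3 x\right)\right) = \left(-233 + x\right) \left(x + \left(-4 + 2 x + \left(12 + x\right)\right)\right) = \left(-233 + x\right) \left(x + \left(8 + 3 x\right)\right) = \left(-233 + x\right) \left(8 + 4 x\right)$)
$\frac{1}{V{\left(259 \right)} + F{\left(668 \right)}} = \frac{1}{\left(-1864 - 239316 + 4 \cdot 259^{2}\right) + 668} = \frac{1}{\left(-1864 - 239316 + 4 \cdot 67081\right) + 668} = \frac{1}{\left(-1864 - 239316 + 268324\right) + 668} = \frac{1}{27144 + 668} = \frac{1}{27812}$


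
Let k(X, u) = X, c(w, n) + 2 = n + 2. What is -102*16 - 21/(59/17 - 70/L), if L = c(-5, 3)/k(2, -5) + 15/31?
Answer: -108521625/66523 ≈ -1631.3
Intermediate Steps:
c(w, n) = n (c(w, n) = -2 + (n + 2) = -2 + (2 + n) = n)
L = 123/62 (L = 3/2 + 15/31 = 123/62 ≈ 1.9839)
-102*16 - 21/(59/17 - 70/L) = -102*16 - 21/(59/17 - 70/123/62) = -1632 - 21/(59*(1/17) - 70*62/123) = -1632 - 21/(59/17 - 4340/123) = -1632 - 21/(-66523/2091) = -1632 - 21*(-2091/66523) = -1632 + 43911/66523 = -108521625/66523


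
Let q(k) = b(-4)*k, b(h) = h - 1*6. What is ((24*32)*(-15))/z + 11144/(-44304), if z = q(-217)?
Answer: -6682057/1201746 ≈ -5.5603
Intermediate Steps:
b(h) = -6 + h (b(h) = h - 6 = -6 + h)
q(k) = -10*k (q(k) = (-6 - 4)*k = -10*k)
z = 2170 (z = -10*(-217) = 2170)
((24*32)*(-15))/z + 11144/(-44304) = ((24*32)*(-15))/2170 + 11144/(-44304) = (768*(-15))*(1/2170) + 11144*(-1/44304) = -11520*1/2170 - 1393/5538 = -1152/217 - 1393/5538 = -6682057/1201746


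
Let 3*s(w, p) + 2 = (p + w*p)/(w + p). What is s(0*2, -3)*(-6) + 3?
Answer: 5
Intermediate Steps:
s(w, p) = -⅔ + (p + p*w)/(3*(p + w)) (s(w, p) = -⅔ + ((p + w*p)/(w + p))/3 = -⅔ + ((p + p*w)/(p + w))/3 = -⅔ + (p + p*w)/(3*(p + w)))
s(0*2, -3)*(-6) + 3 = ((-1*(-3) - 0*2 - 0*2)/(3*(-3 + 0*2)))*(-6) + 3 = ((3 - 2*0 - 3*0)/(3*(-3 + 0)))*(-6) + 3 = ((⅓)*(3 + 0 + 0)/(-3))*(-6) + 3 = ((⅓)*(-⅓)*3)*(-6) + 3 = -⅓*(-6) + 3 = 2 + 3 = 5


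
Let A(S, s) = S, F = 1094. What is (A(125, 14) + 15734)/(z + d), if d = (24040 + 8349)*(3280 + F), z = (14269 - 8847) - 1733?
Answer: 15859/141673175 ≈ 0.00011194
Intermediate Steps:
z = 3689 (z = 5422 - 1733 = 3689)
d = 141669486 (d = (24040 + 8349)*(3280 + 1094) = 32389*4374 = 141669486)
(A(125, 14) + 15734)/(z + d) = (125 + 15734)/(3689 + 141669486) = 15859/141673175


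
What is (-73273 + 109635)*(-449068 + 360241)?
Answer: -3229927374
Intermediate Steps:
(-73273 + 109635)*(-449068 + 360241) = 36362*(-88827) = -3229927374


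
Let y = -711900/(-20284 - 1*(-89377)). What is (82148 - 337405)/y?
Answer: 1959607989/79100 ≈ 24774.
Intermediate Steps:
y = -79100/7677 (y = -711900/(-20284 + 89377) = -711900/69093 = -711900*1/69093 = -79100/7677 ≈ -10.303)
(82148 - 337405)/y = (82148 - 337405)/(-79100/7677) = -255257*(-7677/79100) = 1959607989/79100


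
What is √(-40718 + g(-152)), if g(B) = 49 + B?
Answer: I*√40821 ≈ 202.04*I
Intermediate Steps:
√(-40718 + g(-152)) = √(-40718 + (49 - 152)) = √(-40718 - 103) = √(-40821) = I*√40821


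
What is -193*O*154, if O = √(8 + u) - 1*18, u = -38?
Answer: 534996 - 29722*I*√30 ≈ 5.35e+5 - 1.6279e+5*I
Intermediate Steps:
O = -18 + I*√30 (O = √(8 - 38) - 1*18 = √(-30) - 18 = I*√30 - 18 = -18 + I*√30 ≈ -18.0 + 5.4772*I)
-193*O*154 = -193*(-18 + I*√30)*154 = (3474 - 193*I*√30)*154 = 534996 - 29722*I*√30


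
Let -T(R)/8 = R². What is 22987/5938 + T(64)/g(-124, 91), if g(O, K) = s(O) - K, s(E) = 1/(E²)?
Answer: 3023970235589/8308538670 ≈ 363.96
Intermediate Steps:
s(E) = E⁻²
T(R) = -8*R²
g(O, K) = O⁻² - K
22987/5938 + T(64)/g(-124, 91) = 22987/5938 + (-8*64²)/((-124)⁻² - 1*91) = 22987*(1/5938) + (-8*4096)/(1/15376 - 91) = 22987/5938 - 32768/(-1399215/15376) = 22987/5938 - 32768*(-15376/1399215) = 22987/5938 + 503840768/1399215 = 3023970235589/8308538670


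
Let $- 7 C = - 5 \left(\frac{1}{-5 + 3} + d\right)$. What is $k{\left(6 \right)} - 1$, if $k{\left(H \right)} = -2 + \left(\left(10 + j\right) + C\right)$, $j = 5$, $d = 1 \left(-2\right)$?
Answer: $\frac{143}{14} \approx 10.214$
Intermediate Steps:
$d = -2$
$C = - \frac{25}{14}$ ($C = - \frac{\left(-5\right) \left(\frac{1}{-5 + 3} - 2\right)}{7} = - \frac{\left(-5\right) \left(\frac{1}{-2} - 2\right)}{7} = - \frac{\left(-5\right) \left(- \frac{1}{2} - 2\right)}{7} = - \frac{\left(-5\right) \left(- \frac{5}{2}\right)}{7} = \left(- \frac{1}{7}\right) \frac{25}{2} = - \frac{25}{14} \approx -1.7857$)
$k{\left(H \right)} = \frac{157}{14}$ ($k{\left(H \right)} = -2 + \left(\left(10 + 5\right) - \frac{25}{14}\right) = -2 + \left(15 - \frac{25}{14}\right) = -2 + \frac{185}{14} = \frac{157}{14}$)
$k{\left(6 \right)} - 1 = \frac{157}{14} - 1 = \frac{143}{14}$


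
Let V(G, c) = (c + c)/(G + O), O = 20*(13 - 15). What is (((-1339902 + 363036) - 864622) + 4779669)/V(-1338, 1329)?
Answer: -2024406709/1329 ≈ -1.5233e+6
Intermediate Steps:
O = -40 (O = 20*(-2) = -40)
V(G, c) = 2*c/(-40 + G) (V(G, c) = (c + c)/(G - 40) = (2*c)/(-40 + G) = 2*c/(-40 + G))
(((-1339902 + 363036) - 864622) + 4779669)/V(-1338, 1329) = (((-1339902 + 363036) - 864622) + 4779669)/((2*1329/(-40 - 1338))) = ((-976866 - 864622) + 4779669)/((2*1329/(-1378))) = (-1841488 + 4779669)/((2*1329*(-1/1378))) = 2938181/(-1329/689) = 2938181*(-689/1329) = -2024406709/1329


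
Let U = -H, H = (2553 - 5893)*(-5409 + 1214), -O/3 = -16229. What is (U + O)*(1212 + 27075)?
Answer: -394960433931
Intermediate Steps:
O = 48687 (O = -3*(-16229) = 48687)
H = 14011300 (H = -3340*(-4195) = 14011300)
U = -14011300 (U = -1*14011300 = -14011300)
(U + O)*(1212 + 27075) = (-14011300 + 48687)*(1212 + 27075) = -13962613*28287 = -394960433931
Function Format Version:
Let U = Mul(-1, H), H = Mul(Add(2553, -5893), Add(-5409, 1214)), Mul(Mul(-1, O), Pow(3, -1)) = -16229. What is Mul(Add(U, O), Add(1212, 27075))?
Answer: -394960433931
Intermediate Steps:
O = 48687 (O = Mul(-3, -16229) = 48687)
H = 14011300 (H = Mul(-3340, -4195) = 14011300)
U = -14011300 (U = Mul(-1, 14011300) = -14011300)
Mul(Add(U, O), Add(1212, 27075)) = Mul(Add(-14011300, 48687), Add(1212, 27075)) = Mul(-13962613, 28287) = -394960433931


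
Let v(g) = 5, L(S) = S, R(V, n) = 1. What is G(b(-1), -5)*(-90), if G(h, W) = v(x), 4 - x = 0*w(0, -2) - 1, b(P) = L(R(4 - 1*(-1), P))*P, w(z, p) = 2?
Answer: -450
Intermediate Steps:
b(P) = P (b(P) = 1*P = P)
x = 5 (x = 4 - (0*2 - 1) = 4 - (0 - 1) = 4 - 1*(-1) = 4 + 1 = 5)
G(h, W) = 5
G(b(-1), -5)*(-90) = 5*(-90) = -450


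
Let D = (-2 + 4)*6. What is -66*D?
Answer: -792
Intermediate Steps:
D = 12 (D = 2*6 = 12)
-66*D = -66*12 = -792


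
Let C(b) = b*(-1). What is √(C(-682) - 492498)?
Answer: 2*I*√122954 ≈ 701.3*I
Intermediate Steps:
C(b) = -b
√(C(-682) - 492498) = √(-1*(-682) - 492498) = √(682 - 492498) = √(-491816) = 2*I*√122954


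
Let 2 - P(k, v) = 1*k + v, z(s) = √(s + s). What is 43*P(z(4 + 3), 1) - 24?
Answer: 19 - 43*√14 ≈ -141.89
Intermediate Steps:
z(s) = √2*√s (z(s) = √(2*s) = √2*√s)
P(k, v) = 2 - k - v (P(k, v) = 2 - (1*k + v) = 2 - (k + v) = 2 + (-k - v) = 2 - k - v)
43*P(z(4 + 3), 1) - 24 = 43*(2 - √2*√(4 + 3) - 1*1) - 24 = 43*(2 - √2*√7 - 1) - 24 = 43*(2 - √14 - 1) - 24 = 43*(1 - √14) - 24 = (43 - 43*√14) - 24 = 19 - 43*√14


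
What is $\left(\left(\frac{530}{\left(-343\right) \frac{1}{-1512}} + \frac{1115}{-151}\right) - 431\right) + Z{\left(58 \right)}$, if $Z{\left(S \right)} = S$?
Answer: $\frac{14472018}{7399} \approx 1955.9$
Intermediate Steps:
$\left(\left(\frac{530}{\left(-343\right) \frac{1}{-1512}} + \frac{1115}{-151}\right) - 431\right) + Z{\left(58 \right)} = \left(\left(\frac{530}{\left(-343\right) \frac{1}{-1512}} + \frac{1115}{-151}\right) - 431\right) + 58 = \left(\left(\frac{530}{\left(-343\right) \left(- \frac{1}{1512}\right)} + 1115 \left(- \frac{1}{151}\right)\right) - 431\right) + 58 = \left(\left(\frac{530}{\frac{49}{216}} - \frac{1115}{151}\right) - 431\right) + 58 = \left(\left(530 \cdot \frac{216}{49} - \frac{1115}{151}\right) - 431\right) + 58 = \left(\left(\frac{114480}{49} - \frac{1115}{151}\right) - 431\right) + 58 = \left(\frac{17231845}{7399} - 431\right) + 58 = \frac{14042876}{7399} + 58 = \frac{14472018}{7399}$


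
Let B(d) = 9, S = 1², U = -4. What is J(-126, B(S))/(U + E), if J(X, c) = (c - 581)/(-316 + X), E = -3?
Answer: -22/119 ≈ -0.18487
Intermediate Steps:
S = 1
J(X, c) = (-581 + c)/(-316 + X)
J(-126, B(S))/(U + E) = ((-581 + 9)/(-316 - 126))/(-4 - 3) = (-572/(-442))/(-7) = -(-1)*(-572)/3094 = -⅐*22/17 = -22/119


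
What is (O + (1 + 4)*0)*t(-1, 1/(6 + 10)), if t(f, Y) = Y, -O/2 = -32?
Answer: 4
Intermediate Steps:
O = 64 (O = -2*(-32) = 64)
(O + (1 + 4)*0)*t(-1, 1/(6 + 10)) = (64 + (1 + 4)*0)/(6 + 10) = (64 + 5*0)/16 = (64 + 0)*(1/16) = 64*(1/16) = 4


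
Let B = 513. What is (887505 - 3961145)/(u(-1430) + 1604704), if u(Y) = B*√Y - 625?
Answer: -547817930840/285938418879 + 58399160*I*√1430/95312806293 ≈ -1.9159 + 0.02317*I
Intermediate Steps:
u(Y) = -625 + 513*√Y (u(Y) = 513*√Y - 625 = -625 + 513*√Y)
(887505 - 3961145)/(u(-1430) + 1604704) = (887505 - 3961145)/((-625 + 513*√(-1430)) + 1604704) = -3073640/((-625 + 513*(I*√1430)) + 1604704) = -3073640/((-625 + 513*I*√1430) + 1604704) = -3073640/(1604079 + 513*I*√1430)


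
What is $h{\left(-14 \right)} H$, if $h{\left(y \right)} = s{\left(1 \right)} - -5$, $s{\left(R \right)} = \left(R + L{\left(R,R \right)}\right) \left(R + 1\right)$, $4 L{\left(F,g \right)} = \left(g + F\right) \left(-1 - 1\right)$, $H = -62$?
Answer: $-310$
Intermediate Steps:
$L{\left(F,g \right)} = - \frac{F}{2} - \frac{g}{2}$ ($L{\left(F,g \right)} = \frac{\left(g + F\right) \left(-1 - 1\right)}{4} = \frac{\left(F + g\right) \left(-2\right)}{4} = \frac{- 2 F - 2 g}{4} = - \frac{F}{2} - \frac{g}{2}$)
$s{\left(R \right)} = 0$ ($s{\left(R \right)} = \left(R - R\right) \left(R + 1\right) = \left(R - R\right) \left(1 + R\right) = 0 \left(1 + R\right) = 0$)
$h{\left(y \right)} = 5$ ($h{\left(y \right)} = 0 - -5 = 0 + 5 = 5$)
$h{\left(-14 \right)} H = 5 \left(-62\right) = -310$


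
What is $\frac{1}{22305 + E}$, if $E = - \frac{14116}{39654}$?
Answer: $\frac{19827}{442234177} \approx 4.4834 \cdot 10^{-5}$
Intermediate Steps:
$E = - \frac{7058}{19827}$ ($E = \left(-14116\right) \frac{1}{39654} = - \frac{7058}{19827} \approx -0.35598$)
$\frac{1}{22305 + E} = \frac{1}{22305 - \frac{7058}{19827}} = \frac{1}{\frac{442234177}{19827}} = \frac{19827}{442234177}$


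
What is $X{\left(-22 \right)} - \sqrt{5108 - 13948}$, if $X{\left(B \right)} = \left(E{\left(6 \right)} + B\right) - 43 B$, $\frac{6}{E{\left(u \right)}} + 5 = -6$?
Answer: $\frac{10158}{11} - 2 i \sqrt{2210} \approx 923.45 - 94.021 i$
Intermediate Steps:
$E{\left(u \right)} = - \frac{6}{11}$ ($E{\left(u \right)} = \frac{6}{-5 - 6} = \frac{6}{-11} = 6 \left(- \frac{1}{11}\right) = - \frac{6}{11}$)
$X{\left(B \right)} = - \frac{6}{11} - 42 B$ ($X{\left(B \right)} = \left(- \frac{6}{11} + B\right) - 43 B = - \frac{6}{11} - 42 B$)
$X{\left(-22 \right)} - \sqrt{5108 - 13948} = \left(- \frac{6}{11} - -924\right) - \sqrt{5108 - 13948} = \left(- \frac{6}{11} + 924\right) - \sqrt{-8840} = \frac{10158}{11} - 2 i \sqrt{2210}$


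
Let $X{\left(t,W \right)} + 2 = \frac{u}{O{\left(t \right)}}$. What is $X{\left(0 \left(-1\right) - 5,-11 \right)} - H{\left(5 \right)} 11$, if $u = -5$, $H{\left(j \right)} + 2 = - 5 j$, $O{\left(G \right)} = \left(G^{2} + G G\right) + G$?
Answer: $\frac{2654}{9} \approx 294.89$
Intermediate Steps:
$O{\left(G \right)} = G + 2 G^{2}$ ($O{\left(G \right)} = \left(G^{2} + G^{2}\right) + G = 2 G^{2} + G = G + 2 G^{2}$)
$H{\left(j \right)} = -2 - 5 j$
$X{\left(t,W \right)} = -2 - \frac{5}{t \left(1 + 2 t\right)}$
$X{\left(0 \left(-1\right) - 5,-11 \right)} - H{\left(5 \right)} 11 = \frac{-5 - 2 \left(0 \left(-1\right) - 5\right) \left(1 + 2 \left(0 \left(-1\right) - 5\right)\right)}{\left(0 \left(-1\right) - 5\right) \left(1 + 2 \left(0 \left(-1\right) - 5\right)\right)} - \left(-2 - 25\right) 11 = \frac{-5 - 2 \left(0 - 5\right) \left(1 + 2 \left(0 - 5\right)\right)}{\left(0 - 5\right) \left(1 + 2 \left(0 - 5\right)\right)} - \left(-2 - 25\right) 11 = \frac{-5 - - 10 \left(1 + 2 \left(-5\right)\right)}{\left(-5\right) \left(1 + 2 \left(-5\right)\right)} - \left(-27\right) 11 = - \frac{-5 - - 10 \left(1 - 10\right)}{5 \left(1 - 10\right)} - -297 = - \frac{-5 - \left(-10\right) \left(-9\right)}{5 \left(-9\right)} + 297 = \left(- \frac{1}{5}\right) \left(- \frac{1}{9}\right) \left(-5 - 90\right) + 297 = \left(- \frac{1}{5}\right) \left(- \frac{1}{9}\right) \left(-95\right) + 297 = - \frac{19}{9} + 297 = \frac{2654}{9}$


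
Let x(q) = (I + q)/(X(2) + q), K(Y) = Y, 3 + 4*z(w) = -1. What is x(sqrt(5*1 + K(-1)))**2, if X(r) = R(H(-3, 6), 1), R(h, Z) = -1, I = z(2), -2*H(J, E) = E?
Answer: 1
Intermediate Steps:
z(w) = -1 (z(w) = -3/4 + (1/4)*(-1) = -3/4 - 1/4 = -1)
H(J, E) = -E/2
I = -1
X(r) = -1
x(q) = 1 (x(q) = (-1 + q)/(-1 + q) = 1)
x(sqrt(5*1 + K(-1)))**2 = 1**2 = 1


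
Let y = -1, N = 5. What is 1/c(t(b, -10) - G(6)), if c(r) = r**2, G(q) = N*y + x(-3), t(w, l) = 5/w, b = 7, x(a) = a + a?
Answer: 49/6724 ≈ 0.0072873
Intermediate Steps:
x(a) = 2*a
G(q) = -11 (G(q) = 5*(-1) + 2*(-3) = -5 - 6 = -11)
1/c(t(b, -10) - G(6)) = 1/((5/7 - 1*(-11))**2) = 1/((5*(1/7) + 11)**2) = 1/((5/7 + 11)**2) = 1/((82/7)**2) = 1/(6724/49) = 49/6724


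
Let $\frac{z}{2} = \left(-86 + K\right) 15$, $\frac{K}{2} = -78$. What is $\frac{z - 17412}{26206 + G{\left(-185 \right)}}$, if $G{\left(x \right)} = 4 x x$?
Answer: $- \frac{12336}{81553} \approx -0.15126$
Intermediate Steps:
$K = -156$ ($K = 2 \left(-78\right) = -156$)
$G{\left(x \right)} = 4 x^{2}$
$z = -7260$ ($z = 2 \left(-86 - 156\right) 15 = 2 \left(\left(-242\right) 15\right) = 2 \left(-3630\right) = -7260$)
$\frac{z - 17412}{26206 + G{\left(-185 \right)}} = \frac{-7260 - 17412}{26206 + 4 \left(-185\right)^{2}} = - \frac{24672}{26206 + 4 \cdot 34225} = - \frac{24672}{26206 + 136900} = - \frac{24672}{163106} = \left(-24672\right) \frac{1}{163106} = - \frac{12336}{81553}$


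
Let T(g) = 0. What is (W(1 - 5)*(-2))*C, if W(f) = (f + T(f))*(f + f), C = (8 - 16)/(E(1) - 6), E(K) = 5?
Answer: -512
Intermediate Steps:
C = 8 (C = (8 - 16)/(5 - 6) = -8/(-1) = -8*(-1) = 8)
W(f) = 2*f² (W(f) = (f + 0)*(f + f) = f*(2*f) = 2*f²)
(W(1 - 5)*(-2))*C = ((2*(1 - 5)²)*(-2))*8 = ((2*(-4)²)*(-2))*8 = ((2*16)*(-2))*8 = (32*(-2))*8 = -64*8 = -512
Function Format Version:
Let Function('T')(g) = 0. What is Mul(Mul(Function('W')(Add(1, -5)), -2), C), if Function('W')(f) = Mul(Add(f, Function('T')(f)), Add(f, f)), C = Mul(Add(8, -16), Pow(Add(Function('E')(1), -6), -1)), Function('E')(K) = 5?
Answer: -512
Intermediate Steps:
C = 8 (C = Mul(Add(8, -16), Pow(Add(5, -6), -1)) = Mul(-8, Pow(-1, -1)) = Mul(-8, -1) = 8)
Function('W')(f) = Mul(2, Pow(f, 2)) (Function('W')(f) = Mul(Add(f, 0), Add(f, f)) = Mul(f, Mul(2, f)) = Mul(2, Pow(f, 2)))
Mul(Mul(Function('W')(Add(1, -5)), -2), C) = Mul(Mul(Mul(2, Pow(Add(1, -5), 2)), -2), 8) = Mul(Mul(Mul(2, Pow(-4, 2)), -2), 8) = Mul(Mul(Mul(2, 16), -2), 8) = Mul(Mul(32, -2), 8) = Mul(-64, 8) = -512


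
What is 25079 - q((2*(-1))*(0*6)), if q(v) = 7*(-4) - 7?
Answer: 25114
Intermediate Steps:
q(v) = -35 (q(v) = -28 - 7 = -35)
25079 - q((2*(-1))*(0*6)) = 25079 - 1*(-35) = 25079 + 35 = 25114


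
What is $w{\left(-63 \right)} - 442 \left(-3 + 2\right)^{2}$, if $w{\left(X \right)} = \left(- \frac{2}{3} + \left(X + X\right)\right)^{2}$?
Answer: $\frac{140422}{9} \approx 15602.0$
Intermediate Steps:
$w{\left(X \right)} = \left(- \frac{2}{3} + 2 X\right)^{2}$ ($w{\left(X \right)} = \left(\left(-2\right) \frac{1}{3} + 2 X\right)^{2} = \left(- \frac{2}{3} + 2 X\right)^{2}$)
$w{\left(-63 \right)} - 442 \left(-3 + 2\right)^{2} = \frac{4 \left(-1 + 3 \left(-63\right)\right)^{2}}{9} - 442 \left(-3 + 2\right)^{2} = \frac{4 \left(-1 - 189\right)^{2}}{9} - 442 \left(-1\right)^{2} = \frac{4 \left(-190\right)^{2}}{9} - 442 \cdot 1 = \frac{4}{9} \cdot 36100 - 442 = \frac{144400}{9} - 442 = \frac{140422}{9}$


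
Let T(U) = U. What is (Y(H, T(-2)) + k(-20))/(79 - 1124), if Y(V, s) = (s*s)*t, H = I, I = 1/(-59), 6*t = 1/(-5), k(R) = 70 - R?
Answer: -1348/15675 ≈ -0.085997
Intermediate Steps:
t = -1/30 (t = (⅙)/(-5) = (⅙)*(-⅕) = -1/30 ≈ -0.033333)
I = -1/59 ≈ -0.016949
H = -1/59 ≈ -0.016949
Y(V, s) = -s²/30 (Y(V, s) = (s*s)*(-1/30) = s²*(-1/30) = -s²/30)
(Y(H, T(-2)) + k(-20))/(79 - 1124) = (-1/30*(-2)² + (70 - 1*(-20)))/(79 - 1124) = (-1/30*4 + (70 + 20))/(-1045) = (-2/15 + 90)*(-1/1045) = (1348/15)*(-1/1045) = -1348/15675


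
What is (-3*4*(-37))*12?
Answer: 5328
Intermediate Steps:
(-3*4*(-37))*12 = -12*(-37)*12 = 444*12 = 5328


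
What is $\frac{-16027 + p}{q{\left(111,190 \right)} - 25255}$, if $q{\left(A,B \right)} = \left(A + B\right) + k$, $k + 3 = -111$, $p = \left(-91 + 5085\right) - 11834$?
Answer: $\frac{22867}{25068} \approx 0.9122$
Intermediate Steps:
$p = -6840$ ($p = 4994 - 11834 = -6840$)
$k = -114$ ($k = -3 - 111 = -114$)
$q{\left(A,B \right)} = -114 + A + B$ ($q{\left(A,B \right)} = \left(A + B\right) - 114 = -114 + A + B$)
$\frac{-16027 + p}{q{\left(111,190 \right)} - 25255} = \frac{-16027 - 6840}{\left(-114 + 111 + 190\right) - 25255} = - \frac{22867}{187 - 25255} = - \frac{22867}{-25068} = \left(-22867\right) \left(- \frac{1}{25068}\right) = \frac{22867}{25068}$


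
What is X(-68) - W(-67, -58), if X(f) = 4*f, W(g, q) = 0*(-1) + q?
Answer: -214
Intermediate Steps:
W(g, q) = q (W(g, q) = 0 + q = q)
X(-68) - W(-67, -58) = 4*(-68) - 1*(-58) = -272 + 58 = -214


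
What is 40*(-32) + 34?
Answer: -1246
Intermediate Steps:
40*(-32) + 34 = -1280 + 34 = -1246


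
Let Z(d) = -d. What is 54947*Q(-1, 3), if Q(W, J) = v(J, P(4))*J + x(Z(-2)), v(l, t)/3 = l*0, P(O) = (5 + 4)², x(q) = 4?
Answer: 219788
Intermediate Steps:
P(O) = 81 (P(O) = 9² = 81)
v(l, t) = 0 (v(l, t) = 3*(l*0) = 3*0 = 0)
Q(W, J) = 4 (Q(W, J) = 0*J + 4 = 0 + 4 = 4)
54947*Q(-1, 3) = 54947*4 = 219788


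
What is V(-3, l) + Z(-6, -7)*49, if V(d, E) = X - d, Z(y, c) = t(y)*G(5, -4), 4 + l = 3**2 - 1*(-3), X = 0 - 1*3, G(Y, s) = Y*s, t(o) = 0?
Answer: 0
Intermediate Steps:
X = -3 (X = 0 - 3 = -3)
l = 8 (l = -4 + (3**2 - 1*(-3)) = -4 + (9 + 3) = -4 + 12 = 8)
Z(y, c) = 0 (Z(y, c) = 0*(5*(-4)) = 0*(-20) = 0)
V(d, E) = -3 - d
V(-3, l) + Z(-6, -7)*49 = (-3 - 1*(-3)) + 0*49 = (-3 + 3) + 0 = 0 + 0 = 0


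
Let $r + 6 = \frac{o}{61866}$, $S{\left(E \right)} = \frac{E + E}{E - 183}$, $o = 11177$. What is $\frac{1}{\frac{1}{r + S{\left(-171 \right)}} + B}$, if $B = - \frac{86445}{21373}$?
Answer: $- \frac{378617544107}{1609365800817} \approx -0.23526$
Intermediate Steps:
$S{\left(E \right)} = \frac{2 E}{-183 + E}$
$B = - \frac{86445}{21373} \approx -4.0446$
$r = - \frac{360019}{61866}$ ($r = -6 + \frac{11177}{61866} = - \frac{360019}{61866} \approx -5.8193$)
$\frac{1}{\frac{1}{r + S{\left(-171 \right)}} + B} = \frac{1}{\frac{1}{- \frac{360019}{61866} + 2 \left(-171\right) \frac{1}{-183 - 171}} - \frac{86445}{21373}} = \frac{1}{\frac{1}{- \frac{360019}{61866} + 2 \left(-171\right) \frac{1}{-354}} - \frac{86445}{21373}} = \frac{1}{\frac{1}{- \frac{360019}{61866} + 2 \left(-171\right) \left(- \frac{1}{354}\right)} - \frac{86445}{21373}} = \frac{1}{\frac{1}{- \frac{360019}{61866} + \frac{57}{59}} - \frac{86445}{21373}} = \frac{1}{\frac{1}{- \frac{17714759}{3650094}} - \frac{86445}{21373}} = \frac{1}{- \frac{3650094}{17714759} - \frac{86445}{21373}} = \frac{1}{- \frac{1609365800817}{378617544107}} = - \frac{378617544107}{1609365800817}$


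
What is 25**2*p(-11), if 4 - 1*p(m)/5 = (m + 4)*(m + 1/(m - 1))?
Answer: -2759375/12 ≈ -2.2995e+5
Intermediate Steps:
p(m) = 20 - 5*(4 + m)*(m + 1/(-1 + m)) (p(m) = 20 - 5*(m + 4)*(m + 1/(m - 1)) = 20 - 5*(4 + m)*(m + 1/(-1 + m)))
25**2*p(-11) = 25**2*(5*(-8 - 1*(-11)**3 - 3*(-11)**2 + 7*(-11))/(-1 - 11)) = 625*(5*(-8 - 1*(-1331) - 3*121 - 77)/(-12)) = 625*(5*(-1/12)*(-8 + 1331 - 363 - 77)) = 625*(5*(-1/12)*883) = 625*(-4415/12) = -2759375/12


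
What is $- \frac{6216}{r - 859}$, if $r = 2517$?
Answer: $- \frac{3108}{829} \approx -3.7491$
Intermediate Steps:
$- \frac{6216}{r - 859} = - \frac{6216}{2517 - 859} = - \frac{6216}{1658} = \left(-6216\right) \frac{1}{1658} = - \frac{3108}{829}$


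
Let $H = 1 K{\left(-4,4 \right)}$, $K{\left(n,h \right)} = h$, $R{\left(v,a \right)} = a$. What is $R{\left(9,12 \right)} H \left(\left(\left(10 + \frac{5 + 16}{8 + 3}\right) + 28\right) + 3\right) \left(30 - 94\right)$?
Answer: $- \frac{1449984}{11} \approx -1.3182 \cdot 10^{5}$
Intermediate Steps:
$H = 4$ ($H = 1 \cdot 4 = 4$)
$R{\left(9,12 \right)} H \left(\left(\left(10 + \frac{5 + 16}{8 + 3}\right) + 28\right) + 3\right) \left(30 - 94\right) = 12 \cdot 4 \left(\left(\left(10 + \frac{5 + 16}{8 + 3}\right) + 28\right) + 3\right) \left(30 - 94\right) = 48 \left(\left(\left(10 + \frac{21}{11}\right) + 28\right) + 3\right) \left(-64\right) = 48 \left(\left(\frac{131}{11} + 28\right) + 3\right) \left(-64\right) = 48 \left(\frac{439}{11} + 3\right) \left(-64\right) = 48 \cdot \frac{472}{11} \left(-64\right) = 48 \left(- \frac{30208}{11}\right) = - \frac{1449984}{11}$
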